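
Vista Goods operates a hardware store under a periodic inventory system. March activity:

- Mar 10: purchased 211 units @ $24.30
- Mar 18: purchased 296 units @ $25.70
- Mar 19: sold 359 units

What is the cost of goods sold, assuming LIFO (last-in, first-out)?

COGS = $9,138.10

Mar 19, 359 sold [LIFO — newest first]: 296 @ $25.70 + 63 @ $24.30 = $9,138.10
Ending inventory: 148 @ $24.30 = $3,596.40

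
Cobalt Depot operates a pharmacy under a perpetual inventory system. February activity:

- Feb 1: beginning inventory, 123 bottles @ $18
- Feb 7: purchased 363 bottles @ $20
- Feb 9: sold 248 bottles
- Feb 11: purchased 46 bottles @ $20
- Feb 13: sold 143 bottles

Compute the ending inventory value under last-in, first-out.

Feb 9, 248 sold [LIFO — newest first]: 248 @ $20 = $4,960
Feb 13, 143 sold [LIFO — newest first]: 46 @ $20 + 97 @ $20 = $2,860
Total COGS = $4,960 + $2,860 = $7,820
Ending inventory: 123 @ $18 + 18 @ $20 = $2,574

Ending inventory = $2,574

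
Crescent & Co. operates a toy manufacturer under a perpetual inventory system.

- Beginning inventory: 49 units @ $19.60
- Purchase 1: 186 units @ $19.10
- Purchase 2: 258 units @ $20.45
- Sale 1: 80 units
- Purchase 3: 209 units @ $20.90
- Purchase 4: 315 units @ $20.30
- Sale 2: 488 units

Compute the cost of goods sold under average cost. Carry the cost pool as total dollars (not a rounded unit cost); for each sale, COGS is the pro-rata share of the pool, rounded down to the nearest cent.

After Beginning: 49 on hand, pool $960.40 (≈ $19.6000 each)
After Purchase 1: 235 on hand, pool $4,513.00 (≈ $19.2043 each)
After Purchase 2: 493 on hand, pool $9,789.10 (≈ $19.8562 each)
Sale 1, sell 80: 80/493 × $9,789.10 → $1,588.49
After Purchase 3: 622 on hand, pool $12,568.71 (≈ $20.2069 each)
After Purchase 4: 937 on hand, pool $18,963.21 (≈ $20.2382 each)
Sale 2, sell 488: 488/937 × $18,963.21 → $9,876.25
Total COGS = $1,588.49 + $9,876.25 = $11,464.74
Ending inventory (cost pool remaining) = $9,086.96

COGS = $11,464.74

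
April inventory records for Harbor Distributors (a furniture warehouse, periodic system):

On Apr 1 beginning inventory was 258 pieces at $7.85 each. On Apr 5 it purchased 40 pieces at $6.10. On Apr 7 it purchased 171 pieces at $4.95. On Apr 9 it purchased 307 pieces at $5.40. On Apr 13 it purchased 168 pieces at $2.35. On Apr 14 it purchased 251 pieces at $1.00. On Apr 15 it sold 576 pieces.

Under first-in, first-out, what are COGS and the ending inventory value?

COGS = $3,693.55; ending inventory = $1,725.80

Apr 15, 576 sold [FIFO — oldest first]: 258 @ $7.85 + 40 @ $6.10 + 171 @ $4.95 + 107 @ $5.40 = $3,693.55
Ending inventory: 200 @ $5.40 + 168 @ $2.35 + 251 @ $1.00 = $1,725.80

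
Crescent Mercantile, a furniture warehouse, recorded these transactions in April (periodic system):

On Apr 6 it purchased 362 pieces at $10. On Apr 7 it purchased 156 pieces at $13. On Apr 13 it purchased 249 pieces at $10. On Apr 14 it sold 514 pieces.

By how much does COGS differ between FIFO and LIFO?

FIFO COGS: 362 @ $10 + 152 @ $13 = $5,596
LIFO COGS: 249 @ $10 + 156 @ $13 + 109 @ $10 = $5,608
Difference = |$5,596 − $5,608| = $12

$12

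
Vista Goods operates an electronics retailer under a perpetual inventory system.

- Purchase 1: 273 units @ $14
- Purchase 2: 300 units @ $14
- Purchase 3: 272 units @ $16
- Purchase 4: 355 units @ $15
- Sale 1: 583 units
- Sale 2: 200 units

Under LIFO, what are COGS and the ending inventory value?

Sale 1 (583) [LIFO — newest first]: 355 @ $15 + 228 @ $16 = $8,973
Sale 2 (200) [LIFO — newest first]: 44 @ $16 + 156 @ $14 = $2,888
Total COGS = $8,973 + $2,888 = $11,861
Ending inventory: 273 @ $14 + 144 @ $14 = $5,838

COGS = $11,861; ending inventory = $5,838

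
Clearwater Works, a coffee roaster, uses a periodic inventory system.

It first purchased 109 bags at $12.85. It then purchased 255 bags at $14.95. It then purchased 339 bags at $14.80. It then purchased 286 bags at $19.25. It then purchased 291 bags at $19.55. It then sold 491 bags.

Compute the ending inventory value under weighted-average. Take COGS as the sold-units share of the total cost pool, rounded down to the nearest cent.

Ending inventory = $13,206.29

Sale 1, sell 491: 491/1280 × $21,424.65 → $8,218.36
Ending inventory (cost pool remaining) = $13,206.29
Check: goods available $21,424.65 = COGS $8,218.36 + ending $13,206.29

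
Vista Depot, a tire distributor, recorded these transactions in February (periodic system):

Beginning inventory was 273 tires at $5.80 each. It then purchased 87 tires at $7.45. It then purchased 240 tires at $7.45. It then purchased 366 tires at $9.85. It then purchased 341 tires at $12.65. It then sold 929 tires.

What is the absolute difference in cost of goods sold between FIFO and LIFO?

$2,312.45

FIFO COGS: 273 @ $5.80 + 87 @ $7.45 + 240 @ $7.45 + 329 @ $9.85 = $7,260.20
LIFO COGS: 341 @ $12.65 + 366 @ $9.85 + 222 @ $7.45 = $9,572.65
Difference = |$7,260.20 − $9,572.65| = $2,312.45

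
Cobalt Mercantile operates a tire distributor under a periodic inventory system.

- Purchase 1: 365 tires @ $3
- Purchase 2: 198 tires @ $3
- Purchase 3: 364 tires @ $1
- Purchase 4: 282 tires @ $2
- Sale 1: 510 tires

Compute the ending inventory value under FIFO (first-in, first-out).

Ending inventory = $1,087

Sale 1 (510) [FIFO — oldest first]: 365 @ $3 + 145 @ $3 = $1,530
Ending inventory: 53 @ $3 + 364 @ $1 + 282 @ $2 = $1,087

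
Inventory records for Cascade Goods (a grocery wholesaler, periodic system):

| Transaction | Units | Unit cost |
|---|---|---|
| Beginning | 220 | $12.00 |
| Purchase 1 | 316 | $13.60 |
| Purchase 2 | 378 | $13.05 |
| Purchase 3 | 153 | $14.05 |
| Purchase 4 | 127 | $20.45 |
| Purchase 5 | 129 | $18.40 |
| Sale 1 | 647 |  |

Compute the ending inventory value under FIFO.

Ending inventory = $10,604.75

Sale 1 (647) [FIFO — oldest first]: 220 @ $12.00 + 316 @ $13.60 + 111 @ $13.05 = $8,386.15
Ending inventory: 267 @ $13.05 + 153 @ $14.05 + 127 @ $20.45 + 129 @ $18.40 = $10,604.75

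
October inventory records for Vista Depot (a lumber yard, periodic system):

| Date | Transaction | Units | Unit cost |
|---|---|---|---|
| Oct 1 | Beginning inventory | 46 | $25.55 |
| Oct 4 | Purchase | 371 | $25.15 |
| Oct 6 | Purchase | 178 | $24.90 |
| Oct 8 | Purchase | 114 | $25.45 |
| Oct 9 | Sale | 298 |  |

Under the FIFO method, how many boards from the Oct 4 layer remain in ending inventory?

119

Oct 9, 298 sold [FIFO — oldest first]: 46 @ $25.55 + 252 @ $25.15 = $7,513.10
Ending inventory: 119 @ $25.15 + 178 @ $24.90 + 114 @ $25.45 = $10,326.35
Check: goods available $17,839.45 = COGS $7,513.10 + ending $10,326.35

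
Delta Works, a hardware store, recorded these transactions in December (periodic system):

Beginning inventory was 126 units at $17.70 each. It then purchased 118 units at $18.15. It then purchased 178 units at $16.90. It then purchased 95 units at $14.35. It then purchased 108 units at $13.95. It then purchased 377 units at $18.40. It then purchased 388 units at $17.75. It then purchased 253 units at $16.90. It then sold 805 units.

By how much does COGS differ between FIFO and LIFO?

FIFO COGS: 126 @ $17.70 + 118 @ $18.15 + 178 @ $16.90 + 95 @ $14.35 + 108 @ $13.95 + 180 @ $18.40 = $13,561.95
LIFO COGS: 253 @ $16.90 + 388 @ $17.75 + 164 @ $18.40 = $14,180.30
Difference = |$13,561.95 − $14,180.30| = $618.35

$618.35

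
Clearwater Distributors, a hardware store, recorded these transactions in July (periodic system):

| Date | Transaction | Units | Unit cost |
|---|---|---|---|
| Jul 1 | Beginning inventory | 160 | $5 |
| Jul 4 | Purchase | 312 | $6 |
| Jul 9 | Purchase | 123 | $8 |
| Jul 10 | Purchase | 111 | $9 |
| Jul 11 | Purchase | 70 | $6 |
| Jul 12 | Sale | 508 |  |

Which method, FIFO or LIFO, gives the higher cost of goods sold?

FIFO COGS: 160 @ $5 + 312 @ $6 + 36 @ $8 = $2,960
LIFO COGS: 70 @ $6 + 111 @ $9 + 123 @ $8 + 204 @ $6 = $3,627

LIFO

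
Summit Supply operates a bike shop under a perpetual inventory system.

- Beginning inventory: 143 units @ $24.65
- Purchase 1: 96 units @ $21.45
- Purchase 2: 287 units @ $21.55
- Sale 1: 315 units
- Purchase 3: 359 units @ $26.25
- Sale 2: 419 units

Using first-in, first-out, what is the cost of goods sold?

COGS = $17,229.00

Sale 1 (315) [FIFO — oldest first]: 143 @ $24.65 + 96 @ $21.45 + 76 @ $21.55 = $7,221.95
Sale 2 (419) [FIFO — oldest first]: 211 @ $21.55 + 208 @ $26.25 = $10,007.05
Total COGS = $7,221.95 + $10,007.05 = $17,229.00
Ending inventory: 151 @ $26.25 = $3,963.75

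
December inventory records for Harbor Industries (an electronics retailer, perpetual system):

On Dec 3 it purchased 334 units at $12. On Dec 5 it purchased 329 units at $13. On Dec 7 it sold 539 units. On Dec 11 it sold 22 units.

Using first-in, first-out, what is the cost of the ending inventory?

Dec 7, 539 sold [FIFO — oldest first]: 334 @ $12 + 205 @ $13 = $6,673
Dec 11, 22 sold [FIFO — oldest first]: 22 @ $13 = $286
Total COGS = $6,673 + $286 = $6,959
Ending inventory: 102 @ $13 = $1,326

Ending inventory = $1,326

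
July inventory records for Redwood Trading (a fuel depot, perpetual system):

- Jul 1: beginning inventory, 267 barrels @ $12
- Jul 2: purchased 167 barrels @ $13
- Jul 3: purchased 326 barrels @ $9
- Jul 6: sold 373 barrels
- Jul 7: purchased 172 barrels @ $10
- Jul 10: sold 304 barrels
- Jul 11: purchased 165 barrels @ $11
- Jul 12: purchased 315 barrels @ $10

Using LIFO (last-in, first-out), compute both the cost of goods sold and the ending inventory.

COGS = $6,969; ending inventory = $8,025

Jul 6, 373 sold [LIFO — newest first]: 326 @ $9 + 47 @ $13 = $3,545
Jul 10, 304 sold [LIFO — newest first]: 172 @ $10 + 120 @ $13 + 12 @ $12 = $3,424
Total COGS = $3,545 + $3,424 = $6,969
Ending inventory: 255 @ $12 + 165 @ $11 + 315 @ $10 = $8,025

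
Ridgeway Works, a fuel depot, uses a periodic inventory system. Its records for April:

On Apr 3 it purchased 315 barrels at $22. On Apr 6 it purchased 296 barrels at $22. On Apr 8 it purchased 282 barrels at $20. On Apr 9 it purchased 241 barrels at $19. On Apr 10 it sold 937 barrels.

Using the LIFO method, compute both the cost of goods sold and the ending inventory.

COGS = $19,327; ending inventory = $4,334

Apr 10, 937 sold [LIFO — newest first]: 241 @ $19 + 282 @ $20 + 296 @ $22 + 118 @ $22 = $19,327
Ending inventory: 197 @ $22 = $4,334
Check: goods available $23,661 = COGS $19,327 + ending $4,334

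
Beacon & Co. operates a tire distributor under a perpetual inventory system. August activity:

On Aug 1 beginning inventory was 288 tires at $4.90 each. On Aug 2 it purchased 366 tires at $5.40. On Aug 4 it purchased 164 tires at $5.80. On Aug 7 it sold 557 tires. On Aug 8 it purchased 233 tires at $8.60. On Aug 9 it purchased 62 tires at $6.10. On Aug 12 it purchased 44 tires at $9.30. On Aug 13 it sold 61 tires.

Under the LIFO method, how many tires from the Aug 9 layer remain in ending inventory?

45

Aug 7, 557 sold [LIFO — newest first]: 164 @ $5.80 + 366 @ $5.40 + 27 @ $4.90 = $3,059.90
Aug 13, 61 sold [LIFO — newest first]: 44 @ $9.30 + 17 @ $6.10 = $512.90
Total COGS = $3,059.90 + $512.90 = $3,572.80
Ending inventory: 261 @ $4.90 + 233 @ $8.60 + 45 @ $6.10 = $3,557.20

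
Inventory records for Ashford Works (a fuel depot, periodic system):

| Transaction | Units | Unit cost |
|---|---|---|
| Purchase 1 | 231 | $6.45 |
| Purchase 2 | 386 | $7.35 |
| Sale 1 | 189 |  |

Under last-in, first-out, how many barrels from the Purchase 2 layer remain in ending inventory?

197

Sale 1 (189) [LIFO — newest first]: 189 @ $7.35 = $1,389.15
Ending inventory: 231 @ $6.45 + 197 @ $7.35 = $2,937.90
Check: goods available $4,327.05 = COGS $1,389.15 + ending $2,937.90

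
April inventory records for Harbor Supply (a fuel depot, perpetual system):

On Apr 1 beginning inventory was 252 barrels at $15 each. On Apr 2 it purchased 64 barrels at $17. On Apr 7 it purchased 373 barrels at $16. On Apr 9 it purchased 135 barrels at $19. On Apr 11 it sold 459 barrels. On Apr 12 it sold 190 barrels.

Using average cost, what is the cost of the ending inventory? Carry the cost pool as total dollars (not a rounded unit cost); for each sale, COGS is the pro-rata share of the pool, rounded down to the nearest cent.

Ending inventory = $2,846.09

After Apr 1: 252 on hand, pool $3,780.00 (≈ $15.0000 each)
After Apr 2: 316 on hand, pool $4,868.00 (≈ $15.4051 each)
After Apr 7: 689 on hand, pool $10,836.00 (≈ $15.7271 each)
After Apr 9: 824 on hand, pool $13,401.00 (≈ $16.2633 each)
Apr 11, sell 459: 459/824 × $13,401.00 → $7,464.87
Apr 12, sell 190: 190/365 × $5,936.13 → $3,090.04
Total COGS = $7,464.87 + $3,090.04 = $10,554.91
Ending inventory (cost pool remaining) = $2,846.09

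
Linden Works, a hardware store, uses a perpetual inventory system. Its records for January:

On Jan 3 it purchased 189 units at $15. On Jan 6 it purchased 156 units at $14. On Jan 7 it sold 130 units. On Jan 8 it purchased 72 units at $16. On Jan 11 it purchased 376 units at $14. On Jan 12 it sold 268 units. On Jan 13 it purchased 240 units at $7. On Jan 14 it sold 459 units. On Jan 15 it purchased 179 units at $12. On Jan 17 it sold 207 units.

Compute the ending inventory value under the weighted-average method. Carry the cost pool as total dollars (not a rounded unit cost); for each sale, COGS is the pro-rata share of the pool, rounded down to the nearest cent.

After Jan 3: 189 on hand, pool $2,835.00 (≈ $15.0000 each)
After Jan 6: 345 on hand, pool $5,019.00 (≈ $14.5478 each)
Jan 7, sell 130: 130/345 × $5,019.00 → $1,891.21
After Jan 8: 287 on hand, pool $4,279.79 (≈ $14.9122 each)
After Jan 11: 663 on hand, pool $9,543.79 (≈ $14.3949 each)
Jan 12, sell 268: 268/663 × $9,543.79 → $3,857.82
After Jan 13: 635 on hand, pool $7,365.97 (≈ $11.6000 each)
Jan 14, sell 459: 459/635 × $7,365.97 → $5,324.37
After Jan 15: 355 on hand, pool $4,189.60 (≈ $11.8017 each)
Jan 17, sell 207: 207/355 × $4,189.60 → $2,442.94
Total COGS = $1,891.21 + $3,857.82 + $5,324.37 + $2,442.94 = $13,516.34
Ending inventory (cost pool remaining) = $1,746.66
Check: goods available $15,263.00 = COGS $13,516.34 + ending $1,746.66

Ending inventory = $1,746.66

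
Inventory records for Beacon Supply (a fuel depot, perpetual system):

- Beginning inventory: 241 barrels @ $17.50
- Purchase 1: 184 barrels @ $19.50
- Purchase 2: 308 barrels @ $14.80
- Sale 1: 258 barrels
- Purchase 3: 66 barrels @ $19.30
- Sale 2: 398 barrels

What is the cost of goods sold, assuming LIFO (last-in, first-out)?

Sale 1 (258) [LIFO — newest first]: 258 @ $14.80 = $3,818.40
Sale 2 (398) [LIFO — newest first]: 66 @ $19.30 + 50 @ $14.80 + 184 @ $19.50 + 98 @ $17.50 = $7,316.80
Total COGS = $3,818.40 + $7,316.80 = $11,135.20
Ending inventory: 143 @ $17.50 = $2,502.50
Check: goods available $13,637.70 = COGS $11,135.20 + ending $2,502.50

COGS = $11,135.20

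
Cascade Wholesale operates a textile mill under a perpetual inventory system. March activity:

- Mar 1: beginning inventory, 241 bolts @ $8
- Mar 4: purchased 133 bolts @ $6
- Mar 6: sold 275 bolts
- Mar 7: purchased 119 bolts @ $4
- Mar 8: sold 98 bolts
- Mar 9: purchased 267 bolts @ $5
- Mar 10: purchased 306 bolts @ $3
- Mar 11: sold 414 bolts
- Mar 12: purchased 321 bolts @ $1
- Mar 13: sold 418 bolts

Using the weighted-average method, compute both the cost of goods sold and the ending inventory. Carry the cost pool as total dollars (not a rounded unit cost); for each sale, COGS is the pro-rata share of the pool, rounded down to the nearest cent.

COGS = $5,322.98; ending inventory = $453.02

After Mar 1: 241 on hand, pool $1,928.00 (≈ $8.0000 each)
After Mar 4: 374 on hand, pool $2,726.00 (≈ $7.2888 each)
Mar 6, sell 275: 275/374 × $2,726.00 → $2,004.41
After Mar 7: 218 on hand, pool $1,197.59 (≈ $5.4935 each)
Mar 8, sell 98: 98/218 × $1,197.59 → $538.36
After Mar 9: 387 on hand, pool $1,994.23 (≈ $5.1530 each)
After Mar 10: 693 on hand, pool $2,912.23 (≈ $4.2024 each)
Mar 11, sell 414: 414/693 × $2,912.23 → $1,739.77
After Mar 12: 600 on hand, pool $1,493.46 (≈ $2.4891 each)
Mar 13, sell 418: 418/600 × $1,493.46 → $1,040.44
Total COGS = $2,004.41 + $538.36 + $1,739.77 + $1,040.44 = $5,322.98
Ending inventory (cost pool remaining) = $453.02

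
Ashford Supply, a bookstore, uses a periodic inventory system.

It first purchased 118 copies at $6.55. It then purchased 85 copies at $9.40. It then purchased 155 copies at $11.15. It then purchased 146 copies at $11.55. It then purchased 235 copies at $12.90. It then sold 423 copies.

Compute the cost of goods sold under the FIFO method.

Sale 1 (423) [FIFO — oldest first]: 118 @ $6.55 + 85 @ $9.40 + 155 @ $11.15 + 65 @ $11.55 = $4,050.90
Ending inventory: 81 @ $11.55 + 235 @ $12.90 = $3,967.05

COGS = $4,050.90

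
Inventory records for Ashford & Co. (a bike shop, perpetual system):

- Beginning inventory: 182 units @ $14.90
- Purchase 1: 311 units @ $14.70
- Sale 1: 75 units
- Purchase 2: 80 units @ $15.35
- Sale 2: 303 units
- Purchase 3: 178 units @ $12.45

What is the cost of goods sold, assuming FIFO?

Sale 1 (75) [FIFO — oldest first]: 75 @ $14.90 = $1,117.50
Sale 2 (303) [FIFO — oldest first]: 107 @ $14.90 + 196 @ $14.70 = $4,475.50
Total COGS = $1,117.50 + $4,475.50 = $5,593.00
Ending inventory: 115 @ $14.70 + 80 @ $15.35 + 178 @ $12.45 = $5,134.60

COGS = $5,593.00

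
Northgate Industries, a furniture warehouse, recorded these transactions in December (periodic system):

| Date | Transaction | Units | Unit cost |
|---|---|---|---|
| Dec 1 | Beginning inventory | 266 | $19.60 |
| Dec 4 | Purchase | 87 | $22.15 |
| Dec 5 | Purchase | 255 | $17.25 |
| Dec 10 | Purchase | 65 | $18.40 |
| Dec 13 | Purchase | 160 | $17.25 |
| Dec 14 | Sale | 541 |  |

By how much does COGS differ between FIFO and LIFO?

$677.75

FIFO COGS: 266 @ $19.60 + 87 @ $22.15 + 188 @ $17.25 = $10,383.65
LIFO COGS: 160 @ $17.25 + 65 @ $18.40 + 255 @ $17.25 + 61 @ $22.15 = $9,705.90
Difference = |$10,383.65 − $9,705.90| = $677.75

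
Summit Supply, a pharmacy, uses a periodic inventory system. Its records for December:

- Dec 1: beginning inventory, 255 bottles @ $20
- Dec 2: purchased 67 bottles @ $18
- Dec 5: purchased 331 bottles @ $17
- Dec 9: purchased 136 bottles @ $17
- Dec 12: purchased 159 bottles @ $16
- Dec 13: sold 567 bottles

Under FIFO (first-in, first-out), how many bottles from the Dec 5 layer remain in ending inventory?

Dec 13, 567 sold [FIFO — oldest first]: 255 @ $20 + 67 @ $18 + 245 @ $17 = $10,471
Ending inventory: 86 @ $17 + 136 @ $17 + 159 @ $16 = $6,318

86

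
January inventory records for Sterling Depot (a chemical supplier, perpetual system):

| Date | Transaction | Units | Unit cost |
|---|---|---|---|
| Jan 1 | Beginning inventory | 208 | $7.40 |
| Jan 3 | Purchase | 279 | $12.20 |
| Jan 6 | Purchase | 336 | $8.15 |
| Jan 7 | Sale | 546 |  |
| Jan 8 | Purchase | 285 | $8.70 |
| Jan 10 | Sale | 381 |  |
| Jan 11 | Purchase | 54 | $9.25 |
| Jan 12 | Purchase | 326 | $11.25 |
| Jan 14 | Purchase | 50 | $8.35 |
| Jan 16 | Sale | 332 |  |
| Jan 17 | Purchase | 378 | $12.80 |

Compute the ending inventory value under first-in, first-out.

Ending inventory = $7,832.15

Jan 7, 546 sold [FIFO — oldest first]: 208 @ $7.40 + 279 @ $12.20 + 59 @ $8.15 = $5,423.85
Jan 10, 381 sold [FIFO — oldest first]: 277 @ $8.15 + 104 @ $8.70 = $3,162.35
Jan 16, 332 sold [FIFO — oldest first]: 181 @ $8.70 + 54 @ $9.25 + 97 @ $11.25 = $3,165.45
Total COGS = $5,423.85 + $3,162.35 + $3,165.45 = $11,751.65
Ending inventory: 229 @ $11.25 + 50 @ $8.35 + 378 @ $12.80 = $7,832.15
Check: goods available $19,583.80 = COGS $11,751.65 + ending $7,832.15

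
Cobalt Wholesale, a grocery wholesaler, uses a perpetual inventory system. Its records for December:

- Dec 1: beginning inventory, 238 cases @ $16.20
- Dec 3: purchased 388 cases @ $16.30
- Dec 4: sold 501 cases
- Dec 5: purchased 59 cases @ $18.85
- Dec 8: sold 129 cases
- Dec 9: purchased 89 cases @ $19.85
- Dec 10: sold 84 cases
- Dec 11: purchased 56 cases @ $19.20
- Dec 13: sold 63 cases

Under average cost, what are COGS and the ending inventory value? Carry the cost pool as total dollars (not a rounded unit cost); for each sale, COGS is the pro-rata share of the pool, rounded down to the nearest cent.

COGS = $13,127.45; ending inventory = $1,006.55

After Dec 1: 238 on hand, pool $3,855.60 (≈ $16.2000 each)
After Dec 3: 626 on hand, pool $10,180.00 (≈ $16.2620 each)
Dec 4, sell 501: 501/626 × $10,180.00 → $8,147.25
After Dec 5: 184 on hand, pool $3,144.90 (≈ $17.0918 each)
Dec 8, sell 129: 129/184 × $3,144.90 → $2,204.84
After Dec 9: 144 on hand, pool $2,706.71 (≈ $18.7966 each)
Dec 10, sell 84: 84/144 × $2,706.71 → $1,578.91
After Dec 11: 116 on hand, pool $2,203.00 (≈ $18.9914 each)
Dec 13, sell 63: 63/116 × $2,203.00 → $1,196.45
Total COGS = $8,147.25 + $2,204.84 + $1,578.91 + $1,196.45 = $13,127.45
Ending inventory (cost pool remaining) = $1,006.55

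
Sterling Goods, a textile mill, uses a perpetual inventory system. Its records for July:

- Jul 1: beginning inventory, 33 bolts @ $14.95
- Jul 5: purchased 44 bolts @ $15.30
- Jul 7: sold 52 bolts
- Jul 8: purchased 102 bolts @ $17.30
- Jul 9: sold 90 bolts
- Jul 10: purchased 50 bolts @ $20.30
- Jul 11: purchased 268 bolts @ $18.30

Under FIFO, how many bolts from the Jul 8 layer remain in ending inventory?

Jul 7, 52 sold [FIFO — oldest first]: 33 @ $14.95 + 19 @ $15.30 = $784.05
Jul 9, 90 sold [FIFO — oldest first]: 25 @ $15.30 + 65 @ $17.30 = $1,507.00
Total COGS = $784.05 + $1,507.00 = $2,291.05
Ending inventory: 37 @ $17.30 + 50 @ $20.30 + 268 @ $18.30 = $6,559.50
Check: goods available $8,850.55 = COGS $2,291.05 + ending $6,559.50

37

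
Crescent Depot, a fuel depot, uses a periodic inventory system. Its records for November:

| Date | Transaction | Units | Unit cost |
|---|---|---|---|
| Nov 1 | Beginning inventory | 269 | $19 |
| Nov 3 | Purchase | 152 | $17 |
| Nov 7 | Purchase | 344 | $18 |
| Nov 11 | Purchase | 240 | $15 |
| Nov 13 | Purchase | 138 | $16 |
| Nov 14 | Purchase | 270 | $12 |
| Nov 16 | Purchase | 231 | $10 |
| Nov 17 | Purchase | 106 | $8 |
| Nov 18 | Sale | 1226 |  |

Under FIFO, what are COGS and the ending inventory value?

COGS = $20,691; ending inventory = $5,402

Nov 18, 1226 sold [FIFO — oldest first]: 269 @ $19 + 152 @ $17 + 344 @ $18 + 240 @ $15 + 138 @ $16 + 83 @ $12 = $20,691
Ending inventory: 187 @ $12 + 231 @ $10 + 106 @ $8 = $5,402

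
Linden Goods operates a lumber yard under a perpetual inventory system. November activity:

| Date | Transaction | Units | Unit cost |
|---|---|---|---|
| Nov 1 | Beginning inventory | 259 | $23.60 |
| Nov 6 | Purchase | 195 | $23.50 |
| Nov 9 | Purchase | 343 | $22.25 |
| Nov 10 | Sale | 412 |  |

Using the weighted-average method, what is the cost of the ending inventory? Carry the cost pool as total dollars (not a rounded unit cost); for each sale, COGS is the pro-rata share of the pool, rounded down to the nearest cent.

After Nov 1: 259 on hand, pool $6,112.40 (≈ $23.6000 each)
After Nov 6: 454 on hand, pool $10,694.90 (≈ $23.5570 each)
After Nov 9: 797 on hand, pool $18,326.65 (≈ $22.9945 each)
Nov 10, sell 412: 412/797 × $18,326.65 → $9,473.75
Ending inventory (cost pool remaining) = $8,852.90
Check: goods available $18,326.65 = COGS $9,473.75 + ending $8,852.90

Ending inventory = $8,852.90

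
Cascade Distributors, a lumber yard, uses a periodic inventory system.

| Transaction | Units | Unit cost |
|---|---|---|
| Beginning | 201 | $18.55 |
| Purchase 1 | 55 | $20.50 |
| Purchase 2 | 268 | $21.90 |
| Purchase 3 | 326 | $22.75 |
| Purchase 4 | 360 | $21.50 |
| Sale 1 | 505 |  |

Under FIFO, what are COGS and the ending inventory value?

Sale 1 (505) [FIFO — oldest first]: 201 @ $18.55 + 55 @ $20.50 + 249 @ $21.90 = $10,309.15
Ending inventory: 19 @ $21.90 + 326 @ $22.75 + 360 @ $21.50 = $15,572.60

COGS = $10,309.15; ending inventory = $15,572.60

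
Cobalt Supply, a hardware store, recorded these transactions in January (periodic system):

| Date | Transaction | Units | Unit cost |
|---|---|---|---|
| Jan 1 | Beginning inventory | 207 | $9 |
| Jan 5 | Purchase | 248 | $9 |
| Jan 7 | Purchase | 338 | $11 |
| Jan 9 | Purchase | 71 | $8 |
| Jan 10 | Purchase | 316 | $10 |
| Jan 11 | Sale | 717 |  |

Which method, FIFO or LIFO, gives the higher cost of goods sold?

FIFO COGS: 207 @ $9 + 248 @ $9 + 262 @ $11 = $6,977
LIFO COGS: 316 @ $10 + 71 @ $8 + 330 @ $11 = $7,358

LIFO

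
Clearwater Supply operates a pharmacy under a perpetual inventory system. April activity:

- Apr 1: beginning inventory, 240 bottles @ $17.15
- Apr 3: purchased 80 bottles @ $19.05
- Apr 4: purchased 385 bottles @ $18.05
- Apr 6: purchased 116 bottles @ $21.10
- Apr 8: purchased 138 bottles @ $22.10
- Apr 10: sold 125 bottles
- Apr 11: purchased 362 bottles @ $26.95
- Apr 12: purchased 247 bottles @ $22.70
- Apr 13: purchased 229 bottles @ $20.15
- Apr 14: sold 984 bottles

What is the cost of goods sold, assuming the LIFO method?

COGS = $25,781.40

Apr 10, 125 sold [LIFO — newest first]: 125 @ $22.10 = $2,762.50
Apr 14, 984 sold [LIFO — newest first]: 229 @ $20.15 + 247 @ $22.70 + 362 @ $26.95 + 13 @ $22.10 + 116 @ $21.10 + 17 @ $18.05 = $23,018.90
Total COGS = $2,762.50 + $23,018.90 = $25,781.40
Ending inventory: 240 @ $17.15 + 80 @ $19.05 + 368 @ $18.05 = $12,282.40
Check: goods available $38,063.80 = COGS $25,781.40 + ending $12,282.40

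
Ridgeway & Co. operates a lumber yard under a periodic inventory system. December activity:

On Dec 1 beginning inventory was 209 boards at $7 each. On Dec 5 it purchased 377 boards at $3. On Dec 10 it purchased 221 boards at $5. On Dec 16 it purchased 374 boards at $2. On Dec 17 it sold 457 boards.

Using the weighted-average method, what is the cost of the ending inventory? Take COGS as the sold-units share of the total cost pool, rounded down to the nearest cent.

Ending inventory = $2,726.19

Dec 17, sell 457: 457/1181 × $4,447.00 → $1,720.81
Ending inventory (cost pool remaining) = $2,726.19
Check: goods available $4,447.00 = COGS $1,720.81 + ending $2,726.19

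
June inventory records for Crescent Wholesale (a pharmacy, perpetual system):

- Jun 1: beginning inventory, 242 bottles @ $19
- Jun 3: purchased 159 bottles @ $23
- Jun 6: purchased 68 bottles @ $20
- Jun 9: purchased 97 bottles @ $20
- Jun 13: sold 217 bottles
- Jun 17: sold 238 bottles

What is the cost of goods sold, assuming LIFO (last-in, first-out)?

Jun 13, 217 sold [LIFO — newest first]: 97 @ $20 + 68 @ $20 + 52 @ $23 = $4,496
Jun 17, 238 sold [LIFO — newest first]: 107 @ $23 + 131 @ $19 = $4,950
Total COGS = $4,496 + $4,950 = $9,446
Ending inventory: 111 @ $19 = $2,109
Check: goods available $11,555 = COGS $9,446 + ending $2,109

COGS = $9,446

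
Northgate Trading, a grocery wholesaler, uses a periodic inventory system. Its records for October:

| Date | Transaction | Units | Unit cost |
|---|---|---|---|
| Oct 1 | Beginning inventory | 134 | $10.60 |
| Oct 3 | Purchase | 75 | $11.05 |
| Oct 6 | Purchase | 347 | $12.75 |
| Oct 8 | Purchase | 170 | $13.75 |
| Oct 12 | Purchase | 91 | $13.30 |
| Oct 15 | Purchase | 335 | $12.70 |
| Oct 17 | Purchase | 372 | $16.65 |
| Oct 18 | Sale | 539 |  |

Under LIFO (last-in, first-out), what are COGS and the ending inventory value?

COGS = $8,314.70; ending inventory = $12,354.80

Oct 18, 539 sold [LIFO — newest first]: 372 @ $16.65 + 167 @ $12.70 = $8,314.70
Ending inventory: 134 @ $10.60 + 75 @ $11.05 + 347 @ $12.75 + 170 @ $13.75 + 91 @ $13.30 + 168 @ $12.70 = $12,354.80
Check: goods available $20,669.50 = COGS $8,314.70 + ending $12,354.80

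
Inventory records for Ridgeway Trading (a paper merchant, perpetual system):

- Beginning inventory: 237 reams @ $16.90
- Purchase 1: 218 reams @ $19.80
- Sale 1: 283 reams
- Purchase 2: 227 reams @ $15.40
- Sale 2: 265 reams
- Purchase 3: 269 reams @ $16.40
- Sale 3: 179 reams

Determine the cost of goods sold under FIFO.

Sale 1 (283) [FIFO — oldest first]: 237 @ $16.90 + 46 @ $19.80 = $4,916.10
Sale 2 (265) [FIFO — oldest first]: 172 @ $19.80 + 93 @ $15.40 = $4,837.80
Sale 3 (179) [FIFO — oldest first]: 134 @ $15.40 + 45 @ $16.40 = $2,801.60
Total COGS = $4,916.10 + $4,837.80 + $2,801.60 = $12,555.50
Ending inventory: 224 @ $16.40 = $3,673.60

COGS = $12,555.50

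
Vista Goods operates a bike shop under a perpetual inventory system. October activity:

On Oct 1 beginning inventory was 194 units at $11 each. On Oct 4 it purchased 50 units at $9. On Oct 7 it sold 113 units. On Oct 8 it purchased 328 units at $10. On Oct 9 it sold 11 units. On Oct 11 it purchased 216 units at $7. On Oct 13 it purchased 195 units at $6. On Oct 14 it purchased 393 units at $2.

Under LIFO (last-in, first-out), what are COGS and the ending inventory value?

COGS = $1,253; ending inventory = $8,079

Oct 7, 113 sold [LIFO — newest first]: 50 @ $9 + 63 @ $11 = $1,143
Oct 9, 11 sold [LIFO — newest first]: 11 @ $10 = $110
Total COGS = $1,143 + $110 = $1,253
Ending inventory: 131 @ $11 + 317 @ $10 + 216 @ $7 + 195 @ $6 + 393 @ $2 = $8,079
Check: goods available $9,332 = COGS $1,253 + ending $8,079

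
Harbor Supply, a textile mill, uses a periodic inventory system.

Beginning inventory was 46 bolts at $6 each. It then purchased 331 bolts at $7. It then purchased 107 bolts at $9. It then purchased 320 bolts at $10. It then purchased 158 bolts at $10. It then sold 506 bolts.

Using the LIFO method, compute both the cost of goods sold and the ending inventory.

Sale 1 (506) [LIFO — newest first]: 158 @ $10 + 320 @ $10 + 28 @ $9 = $5,032
Ending inventory: 46 @ $6 + 331 @ $7 + 79 @ $9 = $3,304
Check: goods available $8,336 = COGS $5,032 + ending $3,304

COGS = $5,032; ending inventory = $3,304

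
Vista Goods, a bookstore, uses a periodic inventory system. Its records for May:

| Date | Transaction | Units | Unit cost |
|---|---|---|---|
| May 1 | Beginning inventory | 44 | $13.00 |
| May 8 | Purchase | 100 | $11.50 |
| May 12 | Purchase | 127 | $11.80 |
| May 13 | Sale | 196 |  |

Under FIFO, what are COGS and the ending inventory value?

May 13, 196 sold [FIFO — oldest first]: 44 @ $13.00 + 100 @ $11.50 + 52 @ $11.80 = $2,335.60
Ending inventory: 75 @ $11.80 = $885.00
Check: goods available $3,220.60 = COGS $2,335.60 + ending $885.00

COGS = $2,335.60; ending inventory = $885.00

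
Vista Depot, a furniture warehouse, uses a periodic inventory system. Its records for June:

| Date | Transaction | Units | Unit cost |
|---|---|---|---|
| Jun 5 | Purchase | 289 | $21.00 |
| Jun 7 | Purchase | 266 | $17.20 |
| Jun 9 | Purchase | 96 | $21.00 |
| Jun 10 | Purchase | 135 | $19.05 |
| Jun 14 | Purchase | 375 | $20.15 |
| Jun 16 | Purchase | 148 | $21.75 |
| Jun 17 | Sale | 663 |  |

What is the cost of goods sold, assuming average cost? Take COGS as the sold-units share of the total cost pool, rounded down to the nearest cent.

COGS = $13,172.47

Jun 17, sell 663: 663/1309 × $26,007.20 → $13,172.47
Ending inventory (cost pool remaining) = $12,834.73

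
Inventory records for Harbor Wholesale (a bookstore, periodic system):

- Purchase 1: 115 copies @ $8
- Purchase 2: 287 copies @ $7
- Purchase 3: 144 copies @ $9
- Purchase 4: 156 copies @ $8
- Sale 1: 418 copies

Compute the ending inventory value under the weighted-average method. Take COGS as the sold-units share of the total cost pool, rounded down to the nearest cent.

Ending inventory = $2,214.15

Sale 1, sell 418: 418/702 × $5,473.00 → $3,258.85
Ending inventory (cost pool remaining) = $2,214.15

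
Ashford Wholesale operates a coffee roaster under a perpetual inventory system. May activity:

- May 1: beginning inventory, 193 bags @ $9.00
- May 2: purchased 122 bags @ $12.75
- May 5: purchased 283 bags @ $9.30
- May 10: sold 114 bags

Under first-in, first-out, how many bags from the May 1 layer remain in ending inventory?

May 10, 114 sold [FIFO — oldest first]: 114 @ $9.00 = $1,026.00
Ending inventory: 79 @ $9.00 + 122 @ $12.75 + 283 @ $9.30 = $4,898.40
Check: goods available $5,924.40 = COGS $1,026.00 + ending $4,898.40

79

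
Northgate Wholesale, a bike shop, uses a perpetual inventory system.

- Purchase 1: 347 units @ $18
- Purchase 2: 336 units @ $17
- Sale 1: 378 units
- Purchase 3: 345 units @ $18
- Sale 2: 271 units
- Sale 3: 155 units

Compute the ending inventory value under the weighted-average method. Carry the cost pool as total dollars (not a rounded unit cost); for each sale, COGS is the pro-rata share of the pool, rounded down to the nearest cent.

After Purchase 1: 347 on hand, pool $6,246.00 (≈ $18.0000 each)
After Purchase 2: 683 on hand, pool $11,958.00 (≈ $17.5081 each)
Sale 1, sell 378: 378/683 × $11,958.00 → $6,618.04
After Purchase 3: 650 on hand, pool $11,549.96 (≈ $17.7692 each)
Sale 2, sell 271: 271/650 × $11,549.96 → $4,815.44
Sale 3, sell 155: 155/379 × $6,734.52 → $2,754.22
Total COGS = $6,618.04 + $4,815.44 + $2,754.22 = $14,187.70
Ending inventory (cost pool remaining) = $3,980.30
Check: goods available $18,168.00 = COGS $14,187.70 + ending $3,980.30

Ending inventory = $3,980.30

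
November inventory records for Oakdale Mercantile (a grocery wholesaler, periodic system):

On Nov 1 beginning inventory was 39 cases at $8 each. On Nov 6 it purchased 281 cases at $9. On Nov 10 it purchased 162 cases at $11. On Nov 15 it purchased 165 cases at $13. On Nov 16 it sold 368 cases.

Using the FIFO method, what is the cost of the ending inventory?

Ending inventory = $3,399

Nov 16, 368 sold [FIFO — oldest first]: 39 @ $8 + 281 @ $9 + 48 @ $11 = $3,369
Ending inventory: 114 @ $11 + 165 @ $13 = $3,399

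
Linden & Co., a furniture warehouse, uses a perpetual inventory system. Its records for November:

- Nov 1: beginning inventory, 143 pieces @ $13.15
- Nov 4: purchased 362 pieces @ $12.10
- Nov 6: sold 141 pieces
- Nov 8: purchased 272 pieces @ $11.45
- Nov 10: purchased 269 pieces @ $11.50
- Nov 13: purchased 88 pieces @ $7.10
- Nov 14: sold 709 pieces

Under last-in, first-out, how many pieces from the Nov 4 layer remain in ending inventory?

Nov 6, 141 sold [LIFO — newest first]: 141 @ $12.10 = $1,706.10
Nov 14, 709 sold [LIFO — newest first]: 88 @ $7.10 + 269 @ $11.50 + 272 @ $11.45 + 80 @ $12.10 = $7,800.70
Total COGS = $1,706.10 + $7,800.70 = $9,506.80
Ending inventory: 143 @ $13.15 + 141 @ $12.10 = $3,586.55

141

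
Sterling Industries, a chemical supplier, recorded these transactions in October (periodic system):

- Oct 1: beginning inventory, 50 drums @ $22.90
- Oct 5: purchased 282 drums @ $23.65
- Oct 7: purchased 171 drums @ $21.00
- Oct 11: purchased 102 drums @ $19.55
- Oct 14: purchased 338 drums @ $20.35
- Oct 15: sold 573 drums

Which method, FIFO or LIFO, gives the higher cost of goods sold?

FIFO COGS: 50 @ $22.90 + 282 @ $23.65 + 171 @ $21.00 + 70 @ $19.55 = $12,773.80
LIFO COGS: 338 @ $20.35 + 102 @ $19.55 + 133 @ $21.00 = $11,665.40

FIFO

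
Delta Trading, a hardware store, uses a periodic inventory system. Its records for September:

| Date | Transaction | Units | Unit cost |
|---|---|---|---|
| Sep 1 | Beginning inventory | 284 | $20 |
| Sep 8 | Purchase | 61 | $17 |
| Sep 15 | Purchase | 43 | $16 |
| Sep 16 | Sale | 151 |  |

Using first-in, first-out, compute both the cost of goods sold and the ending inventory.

COGS = $3,020; ending inventory = $4,385

Sep 16, 151 sold [FIFO — oldest first]: 151 @ $20 = $3,020
Ending inventory: 133 @ $20 + 61 @ $17 + 43 @ $16 = $4,385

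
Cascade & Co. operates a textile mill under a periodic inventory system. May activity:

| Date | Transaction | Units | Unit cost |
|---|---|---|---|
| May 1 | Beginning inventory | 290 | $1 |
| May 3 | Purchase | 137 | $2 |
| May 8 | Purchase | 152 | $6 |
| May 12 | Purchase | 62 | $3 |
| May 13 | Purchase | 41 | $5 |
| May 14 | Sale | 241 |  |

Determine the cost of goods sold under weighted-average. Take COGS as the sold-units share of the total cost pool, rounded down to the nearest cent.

COGS = $659.74

May 14, sell 241: 241/682 × $1,867.00 → $659.74
Ending inventory (cost pool remaining) = $1,207.26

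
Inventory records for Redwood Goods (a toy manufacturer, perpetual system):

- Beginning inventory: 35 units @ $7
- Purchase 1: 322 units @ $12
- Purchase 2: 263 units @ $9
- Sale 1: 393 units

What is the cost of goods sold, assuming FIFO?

COGS = $4,433

Sale 1 (393) [FIFO — oldest first]: 35 @ $7 + 322 @ $12 + 36 @ $9 = $4,433
Ending inventory: 227 @ $9 = $2,043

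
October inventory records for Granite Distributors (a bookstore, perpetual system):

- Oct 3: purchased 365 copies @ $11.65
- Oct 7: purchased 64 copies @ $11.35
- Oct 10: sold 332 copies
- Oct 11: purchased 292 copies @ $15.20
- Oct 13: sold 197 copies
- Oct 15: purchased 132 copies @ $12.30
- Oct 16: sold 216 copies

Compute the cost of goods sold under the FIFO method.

COGS = $9,712.25

Oct 10, 332 sold [FIFO — oldest first]: 332 @ $11.65 = $3,867.80
Oct 13, 197 sold [FIFO — oldest first]: 33 @ $11.65 + 64 @ $11.35 + 100 @ $15.20 = $2,630.85
Oct 16, 216 sold [FIFO — oldest first]: 192 @ $15.20 + 24 @ $12.30 = $3,213.60
Total COGS = $3,867.80 + $2,630.85 + $3,213.60 = $9,712.25
Ending inventory: 108 @ $12.30 = $1,328.40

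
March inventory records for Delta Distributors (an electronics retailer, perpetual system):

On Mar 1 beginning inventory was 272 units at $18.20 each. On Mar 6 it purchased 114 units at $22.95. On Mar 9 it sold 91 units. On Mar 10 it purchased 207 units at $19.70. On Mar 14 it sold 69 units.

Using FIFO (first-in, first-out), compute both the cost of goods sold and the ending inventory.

Mar 9, 91 sold [FIFO — oldest first]: 91 @ $18.20 = $1,656.20
Mar 14, 69 sold [FIFO — oldest first]: 69 @ $18.20 = $1,255.80
Total COGS = $1,656.20 + $1,255.80 = $2,912.00
Ending inventory: 112 @ $18.20 + 114 @ $22.95 + 207 @ $19.70 = $8,732.60
Check: goods available $11,644.60 = COGS $2,912.00 + ending $8,732.60

COGS = $2,912.00; ending inventory = $8,732.60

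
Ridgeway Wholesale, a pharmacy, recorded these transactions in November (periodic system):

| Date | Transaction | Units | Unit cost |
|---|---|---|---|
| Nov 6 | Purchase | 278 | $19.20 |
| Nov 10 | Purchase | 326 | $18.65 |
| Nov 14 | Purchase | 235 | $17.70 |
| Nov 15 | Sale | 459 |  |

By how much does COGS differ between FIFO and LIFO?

$376.15

FIFO COGS: 278 @ $19.20 + 181 @ $18.65 = $8,713.25
LIFO COGS: 235 @ $17.70 + 224 @ $18.65 = $8,337.10
Difference = |$8,713.25 − $8,337.10| = $376.15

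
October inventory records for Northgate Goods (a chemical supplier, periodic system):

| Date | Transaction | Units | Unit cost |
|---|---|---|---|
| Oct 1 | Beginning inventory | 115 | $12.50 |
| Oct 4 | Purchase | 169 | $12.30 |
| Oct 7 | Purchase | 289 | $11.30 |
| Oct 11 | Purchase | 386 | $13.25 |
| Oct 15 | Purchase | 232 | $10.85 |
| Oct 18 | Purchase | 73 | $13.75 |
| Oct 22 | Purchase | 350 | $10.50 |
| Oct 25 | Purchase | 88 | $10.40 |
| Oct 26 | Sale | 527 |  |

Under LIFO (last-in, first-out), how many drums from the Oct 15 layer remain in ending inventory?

Oct 26, 527 sold [LIFO — newest first]: 88 @ $10.40 + 350 @ $10.50 + 73 @ $13.75 + 16 @ $10.85 = $5,767.55
Ending inventory: 115 @ $12.50 + 169 @ $12.30 + 289 @ $11.30 + 386 @ $13.25 + 216 @ $10.85 = $14,240.00

216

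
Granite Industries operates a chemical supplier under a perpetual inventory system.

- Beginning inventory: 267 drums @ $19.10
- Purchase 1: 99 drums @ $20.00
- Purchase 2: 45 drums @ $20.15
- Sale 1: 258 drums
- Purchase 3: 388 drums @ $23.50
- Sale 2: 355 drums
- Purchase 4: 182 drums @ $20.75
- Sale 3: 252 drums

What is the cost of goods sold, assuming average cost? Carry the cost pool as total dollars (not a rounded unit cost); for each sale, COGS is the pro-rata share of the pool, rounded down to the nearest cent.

COGS = $18,380.16

After Beginning: 267 on hand, pool $5,099.70 (≈ $19.1000 each)
After Purchase 1: 366 on hand, pool $7,079.70 (≈ $19.3434 each)
After Purchase 2: 411 on hand, pool $7,986.45 (≈ $19.4318 each)
Sale 1, sell 258: 258/411 × $7,986.45 → $5,013.39
After Purchase 3: 541 on hand, pool $12,091.06 (≈ $22.3495 each)
Sale 2, sell 355: 355/541 × $12,091.06 → $7,934.05
After Purchase 4: 368 on hand, pool $7,933.51 (≈ $21.5585 each)
Sale 3, sell 252: 252/368 × $7,933.51 → $5,432.72
Total COGS = $5,013.39 + $7,934.05 + $5,432.72 = $18,380.16
Ending inventory (cost pool remaining) = $2,500.79
Check: goods available $20,880.95 = COGS $18,380.16 + ending $2,500.79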